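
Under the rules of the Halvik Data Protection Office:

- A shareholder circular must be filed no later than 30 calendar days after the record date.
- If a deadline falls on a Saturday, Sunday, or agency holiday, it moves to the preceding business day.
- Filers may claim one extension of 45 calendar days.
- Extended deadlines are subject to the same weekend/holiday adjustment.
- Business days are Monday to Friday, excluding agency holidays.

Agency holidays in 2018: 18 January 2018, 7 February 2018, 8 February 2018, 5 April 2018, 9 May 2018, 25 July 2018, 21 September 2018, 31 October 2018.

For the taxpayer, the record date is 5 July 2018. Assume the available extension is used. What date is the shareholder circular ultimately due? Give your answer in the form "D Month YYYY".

17 September 2018

30 calendar days after 5 July 2018 is 4 August 2018.
Because 4 August 2018 is a Saturday, the deadline becomes 3 August 2018 (Friday).
With the 45-day extension, 3 August 2018 becomes 17 September 2018.
17 September 2018 falls on a Monday, which is a business day, so no adjustment is needed.
Final deadline: 17 September 2018.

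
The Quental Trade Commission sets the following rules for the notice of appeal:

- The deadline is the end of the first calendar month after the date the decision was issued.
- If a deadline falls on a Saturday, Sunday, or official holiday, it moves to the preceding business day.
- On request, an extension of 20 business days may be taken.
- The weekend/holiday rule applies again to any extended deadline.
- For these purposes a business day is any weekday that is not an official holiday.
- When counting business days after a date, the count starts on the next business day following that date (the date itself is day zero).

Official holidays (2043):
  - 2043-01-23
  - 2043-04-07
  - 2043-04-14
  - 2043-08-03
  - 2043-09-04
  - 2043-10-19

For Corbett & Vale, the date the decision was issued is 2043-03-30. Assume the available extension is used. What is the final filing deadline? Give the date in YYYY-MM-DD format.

2043-05-28

The first month after 2043-03-30 is April 2043, whose last day is 2043-04-30.
Since 2043-04-30 is a Thursday and not a holiday, the date is unchanged.
The 20-business-day extension runs from 2043-04-30 to 2043-05-28.
2043-05-28 falls on a Thursday, which is a business day, so no adjustment is needed.
So the filing is due 2043-05-28.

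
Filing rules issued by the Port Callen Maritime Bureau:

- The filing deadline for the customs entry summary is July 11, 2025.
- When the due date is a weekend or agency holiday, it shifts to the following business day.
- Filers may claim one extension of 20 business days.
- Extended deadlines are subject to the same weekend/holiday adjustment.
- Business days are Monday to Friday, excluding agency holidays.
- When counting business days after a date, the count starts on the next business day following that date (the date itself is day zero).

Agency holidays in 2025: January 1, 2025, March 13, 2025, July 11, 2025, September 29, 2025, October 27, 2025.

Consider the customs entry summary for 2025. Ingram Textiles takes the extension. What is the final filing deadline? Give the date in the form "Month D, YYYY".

August 11, 2025

The statutory due date is July 11, 2025.
July 11, 2025 falls on a listed holiday. Rolling to the next business day gives July 14, 2025, a Monday.
Counting 20 further business days from July 14, 2025 reaches August 11, 2025.
August 11, 2025 (Monday) is already a business day.
Deadline: August 11, 2025.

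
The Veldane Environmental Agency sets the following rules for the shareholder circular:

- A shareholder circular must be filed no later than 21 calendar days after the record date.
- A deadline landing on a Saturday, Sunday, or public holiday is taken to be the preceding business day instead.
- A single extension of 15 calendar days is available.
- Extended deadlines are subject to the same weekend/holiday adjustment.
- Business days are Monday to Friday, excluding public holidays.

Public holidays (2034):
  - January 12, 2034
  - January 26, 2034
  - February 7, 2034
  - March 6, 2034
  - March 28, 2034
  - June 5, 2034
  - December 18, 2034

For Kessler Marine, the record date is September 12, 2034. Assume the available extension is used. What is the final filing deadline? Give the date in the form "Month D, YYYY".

October 18, 2034

From September 12, 2034, 21 calendar days later is October 3, 2034.
Since October 3, 2034 is a Tuesday and not a holiday, the date is unchanged.
Add the 15 calendar-day extension to October 3, 2034: October 18, 2034.
October 18, 2034 is a Wednesday and not a listed holiday, so it stands.
The final due date is October 18, 2034.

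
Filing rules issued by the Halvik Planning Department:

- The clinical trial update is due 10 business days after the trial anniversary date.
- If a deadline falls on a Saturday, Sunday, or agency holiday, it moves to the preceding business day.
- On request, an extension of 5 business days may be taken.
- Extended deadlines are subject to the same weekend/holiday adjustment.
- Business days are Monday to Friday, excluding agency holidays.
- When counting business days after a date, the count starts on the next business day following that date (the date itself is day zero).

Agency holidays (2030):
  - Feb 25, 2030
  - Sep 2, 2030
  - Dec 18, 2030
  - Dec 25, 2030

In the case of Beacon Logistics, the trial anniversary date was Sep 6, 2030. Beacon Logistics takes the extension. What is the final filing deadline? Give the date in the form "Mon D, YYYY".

Sep 27, 2030

Counting 10 business days after Sep 6, 2030 (skipping weekends and listed holidays) reaches Sep 20, 2030.
Sep 20, 2030 falls on a Friday, which is a business day, so no adjustment is needed.
The 5-business-day extension runs from Sep 20, 2030 to Sep 27, 2030.
Sep 27, 2030 (Friday) is already a business day.
So the filing is due Sep 27, 2030.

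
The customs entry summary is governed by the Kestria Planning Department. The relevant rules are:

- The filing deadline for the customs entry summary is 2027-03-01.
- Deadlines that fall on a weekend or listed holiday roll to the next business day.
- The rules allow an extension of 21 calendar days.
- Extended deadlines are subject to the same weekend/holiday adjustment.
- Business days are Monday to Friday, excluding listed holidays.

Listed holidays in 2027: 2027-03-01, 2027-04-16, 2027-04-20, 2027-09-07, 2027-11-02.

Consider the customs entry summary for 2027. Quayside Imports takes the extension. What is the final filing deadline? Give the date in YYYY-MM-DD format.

2027-03-23

Start from the fixed due date, 2027-03-01.
2027-03-01 falls on a listed holiday. Rolling to the next business day gives 2027-03-02, a Tuesday.
With the 21-day extension, 2027-03-02 becomes 2027-03-23.
Since 2027-03-23 is a Tuesday and not a holiday, the date is unchanged.
So the filing is due 2027-03-23.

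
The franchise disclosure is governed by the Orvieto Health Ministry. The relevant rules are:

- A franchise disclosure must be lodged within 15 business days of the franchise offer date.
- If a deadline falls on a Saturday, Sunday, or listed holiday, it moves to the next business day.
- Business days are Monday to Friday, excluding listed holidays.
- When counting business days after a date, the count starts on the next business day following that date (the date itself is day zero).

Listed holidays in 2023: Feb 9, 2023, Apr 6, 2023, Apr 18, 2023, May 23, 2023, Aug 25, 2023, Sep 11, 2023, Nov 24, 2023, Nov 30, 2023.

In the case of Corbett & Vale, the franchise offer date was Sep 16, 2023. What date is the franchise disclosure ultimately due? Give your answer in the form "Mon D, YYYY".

Oct 6, 2023

Starting the day after Sep 16, 2023 and counting 15 business days lands on Oct 6, 2023.
Since Oct 6, 2023 is a Friday and not a holiday, the date is unchanged.
So the filing is due Oct 6, 2023.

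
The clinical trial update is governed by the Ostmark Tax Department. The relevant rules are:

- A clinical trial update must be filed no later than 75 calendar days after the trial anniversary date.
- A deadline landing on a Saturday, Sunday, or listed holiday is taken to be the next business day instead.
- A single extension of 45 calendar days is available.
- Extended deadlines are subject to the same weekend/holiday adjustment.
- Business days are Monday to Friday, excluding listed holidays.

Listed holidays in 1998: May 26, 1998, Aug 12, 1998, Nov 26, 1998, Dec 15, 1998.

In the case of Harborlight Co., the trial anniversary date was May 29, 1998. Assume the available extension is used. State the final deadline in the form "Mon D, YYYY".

From May 29, 1998, 75 calendar days later is Aug 12, 1998.
Aug 12, 1998 is a listed holiday, so it moves to the next business day, Aug 13, 1998 (Thursday).
The 45-calendar-day extension moves the deadline from Aug 13, 1998 to Sep 27, 1998.
Because Sep 27, 1998 is a Sunday, the deadline becomes Sep 28, 1998 (Monday).
Final deadline: Sep 28, 1998.

Sep 28, 1998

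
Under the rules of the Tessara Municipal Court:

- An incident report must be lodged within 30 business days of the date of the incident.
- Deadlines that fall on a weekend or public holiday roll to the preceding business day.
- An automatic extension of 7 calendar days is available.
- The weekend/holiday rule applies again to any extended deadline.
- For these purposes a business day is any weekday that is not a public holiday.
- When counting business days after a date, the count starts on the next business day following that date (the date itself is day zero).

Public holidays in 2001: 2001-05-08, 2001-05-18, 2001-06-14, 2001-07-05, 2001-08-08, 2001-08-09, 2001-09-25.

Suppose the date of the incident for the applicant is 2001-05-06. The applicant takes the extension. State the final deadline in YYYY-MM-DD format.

2001-06-27

30 business days after 2001-05-06, excluding weekends and holidays, is 2001-06-20.
Since 2001-06-20 is a Wednesday and not a holiday, the date is unchanged.
The 7-calendar-day extension moves the deadline from 2001-06-20 to 2001-06-27.
2001-06-27 (Wednesday) is already a business day.
Final deadline: 2001-06-27.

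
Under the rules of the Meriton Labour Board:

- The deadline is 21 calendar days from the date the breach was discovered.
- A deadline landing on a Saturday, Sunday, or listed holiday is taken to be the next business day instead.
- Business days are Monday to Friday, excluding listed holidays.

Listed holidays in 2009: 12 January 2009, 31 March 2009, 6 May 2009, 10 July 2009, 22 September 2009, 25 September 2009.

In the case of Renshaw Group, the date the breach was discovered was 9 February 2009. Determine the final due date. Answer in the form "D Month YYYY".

2 March 2009

Adding 21 calendar days to 9 February 2009 gives 2 March 2009.
2 March 2009 is a Monday and not a listed holiday, so it stands.
So the filing is due 2 March 2009.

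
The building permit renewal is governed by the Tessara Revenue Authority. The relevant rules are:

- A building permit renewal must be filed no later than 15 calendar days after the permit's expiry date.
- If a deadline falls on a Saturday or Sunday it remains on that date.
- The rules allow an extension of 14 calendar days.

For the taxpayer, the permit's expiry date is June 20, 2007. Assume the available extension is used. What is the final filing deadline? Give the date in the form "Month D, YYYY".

Trigger date June 20, 2007 + 15 calendar days = July 5, 2007.
No adjustment is made for weekends or holidays, so July 5, 2007 stands.
With the 14-day extension, July 5, 2007 becomes July 19, 2007.
July 19, 2007 is a Thursday; no weekend or holiday adjustment applies.
Deadline: July 19, 2007.

July 19, 2007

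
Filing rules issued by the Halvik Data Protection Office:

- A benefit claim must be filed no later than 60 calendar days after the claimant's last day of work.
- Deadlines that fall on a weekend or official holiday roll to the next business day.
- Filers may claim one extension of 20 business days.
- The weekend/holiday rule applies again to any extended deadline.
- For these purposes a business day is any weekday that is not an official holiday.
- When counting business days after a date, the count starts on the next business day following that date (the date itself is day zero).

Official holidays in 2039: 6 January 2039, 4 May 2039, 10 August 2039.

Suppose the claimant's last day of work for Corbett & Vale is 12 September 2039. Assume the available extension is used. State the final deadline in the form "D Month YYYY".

From 12 September 2039, 60 calendar days later is 11 November 2039.
11 November 2039 falls on a Friday, which is a business day, so no adjustment is needed.
Counting 20 further business days from 11 November 2039 reaches 9 December 2039.
9 December 2039 is a Friday and not a listed holiday, so it stands.
Final deadline: 9 December 2039.

9 December 2039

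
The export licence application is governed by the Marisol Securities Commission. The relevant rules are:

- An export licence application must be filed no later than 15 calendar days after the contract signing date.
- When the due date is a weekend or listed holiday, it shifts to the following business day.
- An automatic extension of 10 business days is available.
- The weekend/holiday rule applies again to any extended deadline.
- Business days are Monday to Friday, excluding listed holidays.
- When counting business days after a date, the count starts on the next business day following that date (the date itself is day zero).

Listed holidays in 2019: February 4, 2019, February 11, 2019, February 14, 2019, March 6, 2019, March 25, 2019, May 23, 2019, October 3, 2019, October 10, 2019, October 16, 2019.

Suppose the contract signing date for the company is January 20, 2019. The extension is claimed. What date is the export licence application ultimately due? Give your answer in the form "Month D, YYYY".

February 21, 2019

15 calendar days after January 20, 2019 is February 4, 2019.
February 4, 2019 is a listed holiday, so it moves to the next business day, February 5, 2019 (Tuesday).
The 10-business-day extension runs from February 5, 2019 to February 21, 2019.
February 21, 2019 (Thursday) is already a business day.
So the filing is due February 21, 2019.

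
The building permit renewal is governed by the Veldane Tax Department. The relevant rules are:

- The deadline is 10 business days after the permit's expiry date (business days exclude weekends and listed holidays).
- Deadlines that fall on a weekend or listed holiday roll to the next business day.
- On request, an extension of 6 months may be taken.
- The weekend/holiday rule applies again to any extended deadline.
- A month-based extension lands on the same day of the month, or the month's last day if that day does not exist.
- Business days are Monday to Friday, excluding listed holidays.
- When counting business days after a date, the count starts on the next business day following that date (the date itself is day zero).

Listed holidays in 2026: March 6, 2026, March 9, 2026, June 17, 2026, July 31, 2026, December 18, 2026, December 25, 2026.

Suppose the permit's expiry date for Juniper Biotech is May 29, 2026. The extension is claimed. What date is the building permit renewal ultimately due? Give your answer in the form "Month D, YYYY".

December 14, 2026

Starting the day after May 29, 2026 and counting 10 business days lands on June 12, 2026.
June 12, 2026 (Friday) is already a business day.
Applying the 6 months extension: 6 months after June 12, 2026 is December 12, 2026.
December 12, 2026 is a Saturday; the next business day is December 14, 2026 (Monday).
Deadline: December 14, 2026.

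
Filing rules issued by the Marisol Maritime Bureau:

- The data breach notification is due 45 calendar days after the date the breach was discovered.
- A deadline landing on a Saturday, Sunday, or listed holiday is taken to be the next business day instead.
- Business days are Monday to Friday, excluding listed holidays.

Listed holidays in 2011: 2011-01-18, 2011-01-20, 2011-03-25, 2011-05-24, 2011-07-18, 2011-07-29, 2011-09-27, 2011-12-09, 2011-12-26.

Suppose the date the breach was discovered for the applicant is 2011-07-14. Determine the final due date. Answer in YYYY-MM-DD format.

2011-08-29

Adding 45 calendar days to 2011-07-14 gives 2011-08-28.
2011-08-28 falls on a Sunday. Rolling to the next business day gives 2011-08-29, a Monday.
Deadline: 2011-08-29.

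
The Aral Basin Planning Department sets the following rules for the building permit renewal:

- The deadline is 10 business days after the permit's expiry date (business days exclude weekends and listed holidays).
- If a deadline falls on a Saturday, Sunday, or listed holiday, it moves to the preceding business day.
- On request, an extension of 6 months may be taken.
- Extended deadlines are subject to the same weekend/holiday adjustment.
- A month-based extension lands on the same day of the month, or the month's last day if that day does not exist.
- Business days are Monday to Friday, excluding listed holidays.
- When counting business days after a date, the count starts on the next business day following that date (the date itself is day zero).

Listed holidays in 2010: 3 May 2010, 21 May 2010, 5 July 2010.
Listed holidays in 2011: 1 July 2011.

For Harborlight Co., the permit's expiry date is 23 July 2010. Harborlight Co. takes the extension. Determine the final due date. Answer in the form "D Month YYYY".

4 February 2011

Starting the day after 23 July 2010 and counting 10 business days lands on 6 August 2010.
6 August 2010 falls on a Friday, which is a business day, so no adjustment is needed.
Applying the 6 months extension: 6 months after 6 August 2010 is 6 February 2011.
Because 6 February 2011 is a Sunday, the deadline becomes 4 February 2011 (Friday).
The final due date is 4 February 2011.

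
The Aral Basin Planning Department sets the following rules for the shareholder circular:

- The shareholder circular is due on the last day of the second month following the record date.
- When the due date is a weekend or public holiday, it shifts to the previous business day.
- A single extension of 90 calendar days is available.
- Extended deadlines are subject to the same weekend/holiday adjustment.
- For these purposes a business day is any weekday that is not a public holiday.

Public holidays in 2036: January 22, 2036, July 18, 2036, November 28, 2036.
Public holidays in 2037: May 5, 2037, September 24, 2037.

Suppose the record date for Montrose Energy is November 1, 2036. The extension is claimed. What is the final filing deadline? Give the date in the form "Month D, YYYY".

April 30, 2037

2 months after November 1, 2036 is January 2037; that month ends on January 31, 2037.
January 31, 2037 is a Saturday, so it moves to the preceding business day, January 30, 2037 (Friday).
The 90-calendar-day extension moves the deadline from January 30, 2037 to April 30, 2037.
April 30, 2037 is a Thursday and not a listed holiday, so it stands.
Deadline: April 30, 2037.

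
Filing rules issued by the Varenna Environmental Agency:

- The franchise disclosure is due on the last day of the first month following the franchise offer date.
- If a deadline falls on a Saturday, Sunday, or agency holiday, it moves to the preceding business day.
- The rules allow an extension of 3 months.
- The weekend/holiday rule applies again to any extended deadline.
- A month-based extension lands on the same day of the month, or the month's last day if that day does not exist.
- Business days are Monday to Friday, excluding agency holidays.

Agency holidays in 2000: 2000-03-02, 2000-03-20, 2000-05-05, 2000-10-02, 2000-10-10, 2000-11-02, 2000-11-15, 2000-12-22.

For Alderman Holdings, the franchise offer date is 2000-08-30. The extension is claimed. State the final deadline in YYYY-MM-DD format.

2000-12-29

The first month after 2000-08-30 is September 2000, whose last day is 2000-09-30.
2000-09-30 is a Saturday; the preceding business day is 2000-09-29 (Friday).
Applying the 3 months extension: 3 months after 2000-09-29 is 2000-12-29.
2000-12-29 falls on a Friday, which is a business day, so no adjustment is needed.
The final due date is 2000-12-29.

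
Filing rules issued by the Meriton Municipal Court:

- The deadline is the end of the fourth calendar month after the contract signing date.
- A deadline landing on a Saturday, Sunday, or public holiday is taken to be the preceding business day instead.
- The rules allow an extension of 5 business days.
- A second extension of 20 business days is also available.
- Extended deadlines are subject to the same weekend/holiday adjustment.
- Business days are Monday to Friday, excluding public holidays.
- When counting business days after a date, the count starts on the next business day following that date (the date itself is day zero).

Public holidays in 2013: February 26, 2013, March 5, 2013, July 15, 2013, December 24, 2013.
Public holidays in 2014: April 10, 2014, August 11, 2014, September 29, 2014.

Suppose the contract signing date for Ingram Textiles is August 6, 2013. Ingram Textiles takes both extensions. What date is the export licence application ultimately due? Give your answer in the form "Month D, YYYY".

February 4, 2014

4 months after August 6, 2013 falls in December 2013; the last day of that month is December 31, 2013.
December 31, 2013 is a Tuesday and not a listed holiday, so it stands.
Counting 5 further business days from December 31, 2013 reaches January 7, 2014.
January 7, 2014 is a Tuesday and not a listed holiday, so it stands.
Counting 20 further business days from January 7, 2014 reaches February 4, 2014.
February 4, 2014 falls on a Tuesday, which is a business day, so no adjustment is needed.
Deadline: February 4, 2014.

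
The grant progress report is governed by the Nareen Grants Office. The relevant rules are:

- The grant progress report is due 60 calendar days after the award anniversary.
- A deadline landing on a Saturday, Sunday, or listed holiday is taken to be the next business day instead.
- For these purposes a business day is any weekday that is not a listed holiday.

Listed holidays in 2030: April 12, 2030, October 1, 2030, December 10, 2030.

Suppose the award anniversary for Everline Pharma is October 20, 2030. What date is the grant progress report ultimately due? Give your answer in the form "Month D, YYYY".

December 19, 2030

Adding 60 calendar days to October 20, 2030 gives December 19, 2030.
December 19, 2030 (Thursday) is already a business day.
Deadline: December 19, 2030.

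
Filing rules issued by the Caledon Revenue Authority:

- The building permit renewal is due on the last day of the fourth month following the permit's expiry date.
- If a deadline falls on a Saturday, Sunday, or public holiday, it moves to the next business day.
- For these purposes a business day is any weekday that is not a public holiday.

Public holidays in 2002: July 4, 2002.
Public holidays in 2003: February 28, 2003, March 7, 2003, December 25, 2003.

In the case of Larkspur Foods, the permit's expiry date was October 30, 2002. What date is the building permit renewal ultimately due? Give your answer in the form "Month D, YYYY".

March 3, 2003

4 months after October 30, 2002 is February 2003; that month ends on February 28, 2003.
February 28, 2003 falls on a listed holiday. Rolling to the next business day gives March 3, 2003, a Monday.
Final deadline: March 3, 2003.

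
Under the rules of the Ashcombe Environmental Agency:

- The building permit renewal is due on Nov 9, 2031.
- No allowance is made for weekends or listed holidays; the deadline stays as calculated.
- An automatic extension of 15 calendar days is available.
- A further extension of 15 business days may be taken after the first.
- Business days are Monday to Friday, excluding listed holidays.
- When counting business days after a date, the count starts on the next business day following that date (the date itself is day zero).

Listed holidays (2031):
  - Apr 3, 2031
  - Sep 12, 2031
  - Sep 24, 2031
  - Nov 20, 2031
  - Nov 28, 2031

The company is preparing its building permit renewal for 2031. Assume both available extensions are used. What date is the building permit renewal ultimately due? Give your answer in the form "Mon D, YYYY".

Dec 16, 2031

The stated deadline is Nov 9, 2031.
Nov 9, 2031 is a Sunday; no weekend or holiday adjustment applies.
The 15-calendar-day extension moves the deadline from Nov 9, 2031 to Nov 24, 2031.
No adjustment is made for weekends or holidays, so Nov 24, 2031 stands.
Applying the 15-business-day extension: 15 business days after Nov 24, 2031 is Dec 16, 2031.
No adjustment is made for weekends or holidays, so Dec 16, 2031 stands.
So the filing is due Dec 16, 2031.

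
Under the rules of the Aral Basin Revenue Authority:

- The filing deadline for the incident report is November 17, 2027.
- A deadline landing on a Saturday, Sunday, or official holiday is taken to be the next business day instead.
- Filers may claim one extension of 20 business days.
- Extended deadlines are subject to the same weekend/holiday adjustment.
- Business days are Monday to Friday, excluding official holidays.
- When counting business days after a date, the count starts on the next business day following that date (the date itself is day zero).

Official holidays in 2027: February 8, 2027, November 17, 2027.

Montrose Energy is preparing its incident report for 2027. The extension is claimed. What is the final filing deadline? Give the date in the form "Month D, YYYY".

December 16, 2027

Start from the fixed due date, November 17, 2027.
November 17, 2027 is a listed holiday; the next business day is November 18, 2027 (Thursday).
Applying the 20-business-day extension: 20 business days after November 18, 2027 is December 16, 2027.
December 16, 2027 (Thursday) is already a business day.
Deadline: December 16, 2027.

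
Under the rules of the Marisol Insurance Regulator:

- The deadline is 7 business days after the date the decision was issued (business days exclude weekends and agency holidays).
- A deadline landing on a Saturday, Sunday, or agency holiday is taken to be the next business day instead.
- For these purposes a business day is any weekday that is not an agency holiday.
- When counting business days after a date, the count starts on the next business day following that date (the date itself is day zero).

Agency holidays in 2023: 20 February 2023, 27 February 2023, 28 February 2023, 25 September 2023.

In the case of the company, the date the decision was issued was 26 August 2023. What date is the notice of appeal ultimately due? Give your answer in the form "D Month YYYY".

7 business days after 26 August 2023, excluding weekends and holidays, is 5 September 2023.
Since 5 September 2023 is a Tuesday and not a holiday, the date is unchanged.
The final due date is 5 September 2023.

5 September 2023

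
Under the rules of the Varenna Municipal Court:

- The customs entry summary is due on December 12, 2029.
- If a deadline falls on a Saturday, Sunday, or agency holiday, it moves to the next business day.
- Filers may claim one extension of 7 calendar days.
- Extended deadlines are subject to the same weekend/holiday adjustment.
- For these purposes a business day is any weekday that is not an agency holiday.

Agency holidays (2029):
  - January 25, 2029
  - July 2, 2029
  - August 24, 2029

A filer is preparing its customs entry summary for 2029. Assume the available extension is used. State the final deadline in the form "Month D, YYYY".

The stated deadline is December 12, 2029.
December 12, 2029 (Wednesday) is already a business day.
Add the 7 calendar-day extension to December 12, 2029: December 19, 2029.
December 19, 2029 (Wednesday) is already a business day.
Deadline: December 19, 2029.

December 19, 2029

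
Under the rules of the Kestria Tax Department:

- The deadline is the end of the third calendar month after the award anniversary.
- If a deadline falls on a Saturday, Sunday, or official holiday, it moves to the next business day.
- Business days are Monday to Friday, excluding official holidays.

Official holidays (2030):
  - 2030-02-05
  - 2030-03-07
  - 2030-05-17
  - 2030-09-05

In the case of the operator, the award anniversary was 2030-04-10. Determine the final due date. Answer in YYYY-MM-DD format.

2030-07-31

3 months after 2030-04-10 falls in July 2030; the last day of that month is 2030-07-31.
Since 2030-07-31 is a Wednesday and not a holiday, the date is unchanged.
So the filing is due 2030-07-31.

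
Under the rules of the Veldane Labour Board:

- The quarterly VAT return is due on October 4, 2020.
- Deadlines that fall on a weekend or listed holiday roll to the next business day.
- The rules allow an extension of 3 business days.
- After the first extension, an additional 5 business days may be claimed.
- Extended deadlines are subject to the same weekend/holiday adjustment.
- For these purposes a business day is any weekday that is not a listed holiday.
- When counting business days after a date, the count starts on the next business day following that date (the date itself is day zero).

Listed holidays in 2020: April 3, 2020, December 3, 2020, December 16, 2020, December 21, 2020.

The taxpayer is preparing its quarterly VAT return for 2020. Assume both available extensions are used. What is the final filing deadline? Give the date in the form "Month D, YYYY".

October 15, 2020

Start from the fixed due date, October 4, 2020.
Because October 4, 2020 is a Sunday, the deadline becomes October 5, 2020 (Monday).
Counting 3 further business days from October 5, 2020 reaches October 8, 2020.
Since October 8, 2020 is a Thursday and not a holiday, the date is unchanged.
Applying the 5-business-day extension: 5 business days after October 8, 2020 is October 15, 2020.
October 15, 2020 is a Thursday and not a listed holiday, so it stands.
Final deadline: October 15, 2020.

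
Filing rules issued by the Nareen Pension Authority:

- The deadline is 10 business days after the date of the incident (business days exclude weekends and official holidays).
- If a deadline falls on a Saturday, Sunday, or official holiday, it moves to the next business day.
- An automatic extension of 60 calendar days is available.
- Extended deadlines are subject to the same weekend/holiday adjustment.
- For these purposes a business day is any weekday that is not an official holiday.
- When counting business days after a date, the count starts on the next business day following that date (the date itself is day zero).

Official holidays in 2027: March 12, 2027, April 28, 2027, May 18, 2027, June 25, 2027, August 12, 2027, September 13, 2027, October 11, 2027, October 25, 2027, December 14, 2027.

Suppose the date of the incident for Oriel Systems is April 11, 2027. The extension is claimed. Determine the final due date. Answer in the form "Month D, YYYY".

Counting 10 business days after April 11, 2027 (skipping weekends and listed holidays) reaches April 23, 2027.
April 23, 2027 is a Friday and not a listed holiday, so it stands.
Add the 60 calendar-day extension to April 23, 2027: June 22, 2027.
Since June 22, 2027 is a Tuesday and not a holiday, the date is unchanged.
Final deadline: June 22, 2027.

June 22, 2027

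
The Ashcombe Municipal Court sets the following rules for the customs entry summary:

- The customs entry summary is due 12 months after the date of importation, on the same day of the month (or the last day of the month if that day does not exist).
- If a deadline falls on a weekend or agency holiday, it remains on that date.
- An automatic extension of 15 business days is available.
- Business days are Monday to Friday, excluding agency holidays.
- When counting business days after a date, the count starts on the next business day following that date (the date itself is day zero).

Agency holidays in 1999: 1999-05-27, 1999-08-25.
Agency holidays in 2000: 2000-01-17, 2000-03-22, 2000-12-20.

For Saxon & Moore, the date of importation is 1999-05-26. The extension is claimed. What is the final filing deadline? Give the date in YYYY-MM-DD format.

Moving 12 months forward from 1999-05-26 on the corresponding day gives 2000-05-26.
No adjustment is made for weekends or holidays, so 2000-05-26 stands.
The 15-business-day extension runs from 2000-05-26 to 2000-06-16.
2000-06-16 is a Friday; no weekend or holiday adjustment applies.
Final deadline: 2000-06-16.

2000-06-16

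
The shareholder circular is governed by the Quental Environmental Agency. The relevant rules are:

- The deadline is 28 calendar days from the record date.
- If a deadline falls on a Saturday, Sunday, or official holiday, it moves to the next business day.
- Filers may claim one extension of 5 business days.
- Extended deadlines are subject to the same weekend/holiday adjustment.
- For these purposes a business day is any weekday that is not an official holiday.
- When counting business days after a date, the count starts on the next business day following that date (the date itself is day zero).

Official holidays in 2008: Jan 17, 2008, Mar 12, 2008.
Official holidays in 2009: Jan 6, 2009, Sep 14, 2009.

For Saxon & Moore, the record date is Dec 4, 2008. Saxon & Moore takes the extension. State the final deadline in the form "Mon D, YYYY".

28 calendar days after Dec 4, 2008 is Jan 1, 2009.
Jan 1, 2009 (Thursday) is already a business day.
Counting 5 further business days from Jan 1, 2009 reaches Jan 9, 2009.
Since Jan 9, 2009 is a Friday and not a holiday, the date is unchanged.
So the filing is due Jan 9, 2009.

Jan 9, 2009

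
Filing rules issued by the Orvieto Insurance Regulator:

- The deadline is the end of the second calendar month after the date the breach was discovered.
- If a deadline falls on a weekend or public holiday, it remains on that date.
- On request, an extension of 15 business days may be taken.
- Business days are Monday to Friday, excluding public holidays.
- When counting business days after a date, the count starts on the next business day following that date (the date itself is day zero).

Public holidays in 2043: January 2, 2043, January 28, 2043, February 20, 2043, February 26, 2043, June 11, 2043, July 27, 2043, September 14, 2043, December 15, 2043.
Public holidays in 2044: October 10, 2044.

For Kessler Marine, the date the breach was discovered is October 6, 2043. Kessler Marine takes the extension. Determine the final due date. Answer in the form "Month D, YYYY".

January 21, 2044

2 months after October 6, 2043 falls in December 2043; the last day of that month is December 31, 2043.
December 31, 2043 is a Thursday; no weekend or holiday adjustment applies.
The 15-business-day extension runs from December 31, 2043 to January 21, 2044.
January 21, 2044 falls on a Thursday. The rules make no weekend/holiday allowance, so it remains January 21, 2044.
So the filing is due January 21, 2044.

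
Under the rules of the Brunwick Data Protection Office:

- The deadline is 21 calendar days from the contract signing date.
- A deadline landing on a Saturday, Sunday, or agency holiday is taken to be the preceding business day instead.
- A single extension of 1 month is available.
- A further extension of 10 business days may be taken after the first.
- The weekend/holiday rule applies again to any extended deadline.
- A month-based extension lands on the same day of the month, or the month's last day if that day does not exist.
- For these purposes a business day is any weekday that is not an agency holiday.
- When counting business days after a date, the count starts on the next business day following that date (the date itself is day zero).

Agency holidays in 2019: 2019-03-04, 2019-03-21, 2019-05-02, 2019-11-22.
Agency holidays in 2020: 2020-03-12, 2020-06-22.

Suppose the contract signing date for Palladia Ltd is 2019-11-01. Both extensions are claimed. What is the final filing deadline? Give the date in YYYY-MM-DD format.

2020-01-03

Trigger date 2019-11-01 + 21 calendar days = 2019-11-22.
2019-11-22 falls on a listed holiday. Rolling to the preceding business day gives 2019-11-21, a Thursday.
Applying the 1 month extension: 1 month after 2019-11-21 is 2019-12-21.
Because 2019-12-21 is a Saturday, the deadline becomes 2019-12-20 (Friday).
Counting 10 further business days from 2019-12-20 reaches 2020-01-03.
2020-01-03 falls on a Friday, which is a business day, so no adjustment is needed.
Deadline: 2020-01-03.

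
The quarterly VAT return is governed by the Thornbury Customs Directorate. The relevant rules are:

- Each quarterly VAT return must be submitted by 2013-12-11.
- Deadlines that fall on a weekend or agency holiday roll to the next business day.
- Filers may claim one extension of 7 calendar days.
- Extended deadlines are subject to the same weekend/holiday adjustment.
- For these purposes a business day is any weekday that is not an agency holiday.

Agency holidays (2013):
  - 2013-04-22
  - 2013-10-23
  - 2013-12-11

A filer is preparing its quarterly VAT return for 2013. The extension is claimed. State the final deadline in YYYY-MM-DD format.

2013-12-19

The statutory due date is 2013-12-11.
2013-12-11 falls on a listed holiday. Rolling to the next business day gives 2013-12-12, a Thursday.
With the 7-day extension, 2013-12-12 becomes 2013-12-19.
2013-12-19 is a Thursday and not a listed holiday, so it stands.
So the filing is due 2013-12-19.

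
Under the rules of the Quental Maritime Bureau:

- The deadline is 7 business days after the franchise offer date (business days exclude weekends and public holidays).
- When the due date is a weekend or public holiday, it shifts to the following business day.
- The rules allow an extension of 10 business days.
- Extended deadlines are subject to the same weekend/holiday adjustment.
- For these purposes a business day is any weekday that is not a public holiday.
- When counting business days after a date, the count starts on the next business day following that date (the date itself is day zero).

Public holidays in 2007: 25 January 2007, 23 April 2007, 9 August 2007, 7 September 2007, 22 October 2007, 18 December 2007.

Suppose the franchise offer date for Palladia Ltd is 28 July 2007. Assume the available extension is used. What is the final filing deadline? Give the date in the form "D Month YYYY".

22 August 2007

Starting the day after 28 July 2007 and counting 7 business days lands on 7 August 2007.
7 August 2007 is a Tuesday and not a listed holiday, so it stands.
The 10-business-day extension runs from 7 August 2007 to 22 August 2007.
22 August 2007 falls on a Wednesday, which is a business day, so no adjustment is needed.
The final due date is 22 August 2007.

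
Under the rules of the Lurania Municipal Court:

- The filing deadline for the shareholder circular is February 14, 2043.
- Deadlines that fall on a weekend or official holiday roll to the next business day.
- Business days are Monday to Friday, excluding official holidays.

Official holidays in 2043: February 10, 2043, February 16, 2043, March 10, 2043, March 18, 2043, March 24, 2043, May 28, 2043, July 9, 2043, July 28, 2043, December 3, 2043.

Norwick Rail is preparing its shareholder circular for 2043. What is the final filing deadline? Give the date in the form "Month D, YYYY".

February 17, 2043

Start from the fixed due date, February 14, 2043.
February 14, 2043 is a Saturday; the next business day is February 17, 2043 (Tuesday).
Deadline: February 17, 2043.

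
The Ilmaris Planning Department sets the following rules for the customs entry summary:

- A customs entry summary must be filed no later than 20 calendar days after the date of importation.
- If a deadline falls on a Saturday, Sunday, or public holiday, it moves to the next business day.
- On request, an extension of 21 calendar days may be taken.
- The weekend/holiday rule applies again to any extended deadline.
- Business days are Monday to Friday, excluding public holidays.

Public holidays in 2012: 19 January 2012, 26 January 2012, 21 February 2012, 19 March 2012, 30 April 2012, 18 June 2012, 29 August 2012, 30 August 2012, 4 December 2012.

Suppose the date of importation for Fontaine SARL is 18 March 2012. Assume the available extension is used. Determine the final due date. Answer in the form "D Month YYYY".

From 18 March 2012, 20 calendar days later is 7 April 2012.
Because 7 April 2012 is a Saturday, the deadline becomes 9 April 2012 (Monday).
Add the 21 calendar-day extension to 9 April 2012: 30 April 2012.
30 April 2012 is a listed holiday; the next business day is 1 May 2012 (Tuesday).
Final deadline: 1 May 2012.

1 May 2012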